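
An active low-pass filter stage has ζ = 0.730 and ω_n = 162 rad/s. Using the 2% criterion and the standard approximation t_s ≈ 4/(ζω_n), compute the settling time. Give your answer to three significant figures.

t_s ≈ 4/(ζω_n) = 4/(0.730 × 162) = 0.0338 s.

t_s ≈ 0.0338 s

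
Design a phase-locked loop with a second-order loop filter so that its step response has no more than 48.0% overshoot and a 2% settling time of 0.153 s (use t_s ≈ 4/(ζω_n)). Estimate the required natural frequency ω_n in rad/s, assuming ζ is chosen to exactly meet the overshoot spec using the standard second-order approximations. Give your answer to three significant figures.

ω_n ≈ 115 rad/s

ζ = −ln(OS)/√(π² + (ln OS)²). With OS = 0.480, ln OS = −0.7340 and ζ = 0.7340/3.226 = 0.228.
Then ω_n = 4/(ζ t_s) = 4/(0.228 × 0.153) = 115 rad/s.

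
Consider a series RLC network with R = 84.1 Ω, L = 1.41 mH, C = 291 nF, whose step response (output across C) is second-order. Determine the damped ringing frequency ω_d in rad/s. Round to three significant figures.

For a series RLC circuit (capacitor voltage as output), ω_n = 1/√(LC) = 1/√(1.41 mH · 291 nF) = 49400 rad/s.
ζ = (R/2)·√(C/L) = (84.1/2)·√(291 nF/1.41 mH) = 0.604.
The damped frequency ω_d = ω_n√(1−ζ²) = 39300 rad/s.

ω_d ≈ 39300 rad/s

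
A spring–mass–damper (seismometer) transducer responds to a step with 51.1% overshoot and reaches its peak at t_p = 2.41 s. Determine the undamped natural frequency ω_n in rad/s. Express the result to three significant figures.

ζ from %OS: ζ = |ln 0.511|/√(π²+ln²0.511) = 0.209.
t_p = π/ω_d ⇒ ω_d = 1.30 rad/s; then ω_n = ω_d/√(1−ζ²) = 1.33 rad/s.

ω_n ≈ 1.33 rad/s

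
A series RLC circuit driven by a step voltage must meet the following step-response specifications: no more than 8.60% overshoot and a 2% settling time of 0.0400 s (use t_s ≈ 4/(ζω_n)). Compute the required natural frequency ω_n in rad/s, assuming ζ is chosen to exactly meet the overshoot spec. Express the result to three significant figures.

ω_n ≈ 162 rad/s

From %OS = 100·exp(−πζ/√(1−ζ²)), invert to get ζ = −ln(OS)/√(π² + ln²(OS)) with OS = 0.0860.
−ln 0.0860 = 2.453, so ζ = 2.453/√(π² + 6.019) = 0.615.
Then ω_n = 4/(ζ t_s) = 4/(0.615 × 0.0400) = 162 rad/s.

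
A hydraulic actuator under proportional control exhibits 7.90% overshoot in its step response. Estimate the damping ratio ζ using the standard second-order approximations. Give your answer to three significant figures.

ζ = −ln(OS)/√(π² + (ln OS)²). With OS = 0.0790, ln OS = −2.538 and ζ = 2.538/4.039 = 0.628.

ζ ≈ 0.628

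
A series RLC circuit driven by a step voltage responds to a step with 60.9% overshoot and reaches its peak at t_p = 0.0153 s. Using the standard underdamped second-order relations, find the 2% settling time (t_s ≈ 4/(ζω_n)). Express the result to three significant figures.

The overshoot fixes ζ = −ln(OS)/√(π²+ln²(OS)) = 0.156.
From t_p = π/ω_d, ω_d = π/0.0153 = 205 rad/s, so ω_n = ω_d/√(1−ζ²) = 208 rad/s.
t_s ≈ 4/(ζω_n) = 4/(0.156·208) = 0.123 s.

t_s ≈ 0.123 s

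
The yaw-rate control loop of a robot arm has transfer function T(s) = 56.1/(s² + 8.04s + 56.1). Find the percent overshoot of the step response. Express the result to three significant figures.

Comparing the denominator to s² + 2ζω_n s + ω_n²: ω_n = √56.1 = 7.49 rad/s, and 2ζω_n = 8.04 so ζ = 8.04/(2·7.49) = 0.537.
%OS = 100·exp(−πζ/√(1−ζ²)) = 13.6%.

%OS ≈ 13.6%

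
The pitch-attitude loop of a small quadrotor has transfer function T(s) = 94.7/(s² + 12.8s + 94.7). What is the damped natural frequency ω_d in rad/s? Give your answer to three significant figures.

ω_d ≈ 7.33 rad/s

Matching coefficients with s² + 2ζω_n s + ω_n² gives ω_n² = 94.7 ⇒ ω_n = 9.73 rad/s, and ζ = 12.8/(2ω_n) = 0.658.
The damped frequency ω_d = ω_n√(1−ζ²) = 7.33 rad/s.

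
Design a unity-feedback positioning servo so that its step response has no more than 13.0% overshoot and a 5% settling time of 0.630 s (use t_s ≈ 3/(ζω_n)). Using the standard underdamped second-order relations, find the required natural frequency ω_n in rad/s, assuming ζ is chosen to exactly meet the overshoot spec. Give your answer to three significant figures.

ω_n ≈ 8.74 rad/s

ζ = −ln(OS)/√(π² + (ln OS)²). With OS = 0.130, ln OS = −2.040 and ζ = 2.040/3.746 = 0.545.
Then ω_n = 3/(ζ t_s) = 3/(0.545 × 0.630) = 8.74 rad/s.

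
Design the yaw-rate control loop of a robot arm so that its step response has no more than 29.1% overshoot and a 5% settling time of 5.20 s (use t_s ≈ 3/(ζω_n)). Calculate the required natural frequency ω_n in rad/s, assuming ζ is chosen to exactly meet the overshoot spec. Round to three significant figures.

ω_n ≈ 1.58 rad/s

ζ = −ln(OS)/√(π² + (ln OS)²). With OS = 0.291, ln OS = −1.234 and ζ = 1.234/3.375 = 0.366.
Then ω_n = 3/(ζ t_s) = 3/(0.366 × 5.20) = 1.58 rad/s.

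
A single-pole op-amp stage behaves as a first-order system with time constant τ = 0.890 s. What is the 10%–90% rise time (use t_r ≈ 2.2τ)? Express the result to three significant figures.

t_r ≈ 1.96 s

t_r ≈ 2.2τ = 1.96 s.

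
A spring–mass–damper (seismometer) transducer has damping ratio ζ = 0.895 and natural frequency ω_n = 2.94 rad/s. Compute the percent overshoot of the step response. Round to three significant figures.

%OS ≈ 0.183%

For an underdamped second-order system, %OS = 100·exp(−πζ/√(1−ζ²)).
πζ/√(1−ζ²) = π·0.895/√(1−0.801) = 6.303, so %OS = 100·e^(−6.303) = 0.183%.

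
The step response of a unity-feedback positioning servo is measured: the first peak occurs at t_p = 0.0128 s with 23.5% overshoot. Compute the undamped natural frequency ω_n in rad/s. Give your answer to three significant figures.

ω_n ≈ 270 rad/s

ζ from %OS: ζ = |ln 0.235|/√(π²+ln²0.235) = 0.419.
t_p = π/ω_d ⇒ ω_d = 245 rad/s; then ω_n = ω_d/√(1−ζ²) = 270 rad/s.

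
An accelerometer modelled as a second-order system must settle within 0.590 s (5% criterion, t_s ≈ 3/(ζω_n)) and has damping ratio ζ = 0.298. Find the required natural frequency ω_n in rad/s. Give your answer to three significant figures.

Rearranging t_s ≈ 3/(ζω_n) gives ω_n = 3/(ζ·t_s) = 3/(0.298 × 0.590) = 17.1 rad/s.

ω_n ≈ 17.1 rad/s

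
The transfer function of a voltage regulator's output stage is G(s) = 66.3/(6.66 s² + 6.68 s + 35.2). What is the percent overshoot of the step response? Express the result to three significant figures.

Dividing through by 6.66: denominator becomes s² + 1.003 s + 5.285.
So ω_n = √5.285 = 2.30 rad/s and ζ = 1.003/(2·2.30) = 0.218.
%OS = 100·exp(−πζ/√(1−ζ²)) = 49.5%.

%OS ≈ 49.5%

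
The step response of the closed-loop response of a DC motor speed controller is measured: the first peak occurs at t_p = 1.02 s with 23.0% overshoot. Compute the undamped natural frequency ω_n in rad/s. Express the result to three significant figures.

ω_n ≈ 3.40 rad/s

From the overshoot, ζ = −ln(OS)/√(π²+ln²(OS)) = 0.424.
t_p = π/ω_d ⇒ ω_d = 3.08 rad/s; then ω_n = ω_d/√(1−ζ²) = 3.40 rad/s.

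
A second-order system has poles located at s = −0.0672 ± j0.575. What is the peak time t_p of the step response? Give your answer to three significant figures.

t_p ≈ 5.46 s

t_p = π/ω_d with ω_d = 0.575 (the imaginary part), so t_p = 5.46 s.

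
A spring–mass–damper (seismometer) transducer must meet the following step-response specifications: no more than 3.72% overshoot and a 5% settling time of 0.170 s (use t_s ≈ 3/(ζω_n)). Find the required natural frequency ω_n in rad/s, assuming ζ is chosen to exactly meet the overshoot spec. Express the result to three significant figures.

From %OS = 100·exp(−πζ/√(1−ζ²)), invert to get ζ = −ln(OS)/√(π² + ln²(OS)) with OS = 0.0372.
−ln 0.0372 = 3.291, so ζ = 3.291/√(π² + 10.83) = 0.723.
From t_s ≈ 3/(ζω_n): ω_n = 3/(ζ·t_s) = 3/(0.723·0.170) = 24.4 rad/s.

ω_n ≈ 24.4 rad/s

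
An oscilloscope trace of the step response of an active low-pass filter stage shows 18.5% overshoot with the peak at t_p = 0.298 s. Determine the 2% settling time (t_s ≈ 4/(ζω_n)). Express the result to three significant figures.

The overshoot fixes ζ = −ln(OS)/√(π²+ln²(OS)) = 0.473.
From t_p = π/ω_d, ω_d = π/0.298 = 10.5 rad/s, so ω_n = ω_d/√(1−ζ²) = 12.0 rad/s.
t_s ≈ 4/(ζω_n) = 4/(0.473·12.0) = 0.706 s.

t_s ≈ 0.706 s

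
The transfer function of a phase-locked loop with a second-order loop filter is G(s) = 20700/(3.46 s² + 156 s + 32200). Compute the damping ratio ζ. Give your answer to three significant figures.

ζ ≈ 0.234

Dividing through by 3.46: denominator becomes s² + 45.09 s + 9306.
So ω_n = √9306 = 96.5 rad/s and ζ = 45.09/(2·96.5) = 0.234.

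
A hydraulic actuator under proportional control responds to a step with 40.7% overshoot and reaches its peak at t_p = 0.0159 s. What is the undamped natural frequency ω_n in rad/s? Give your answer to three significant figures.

ζ from %OS: ζ = |ln 0.407|/√(π²+ln²0.407) = 0.275.
t_p = π/ω_d ⇒ ω_d = 198 rad/s; then ω_n = ω_d/√(1−ζ²) = 206 rad/s.

ω_n ≈ 206 rad/s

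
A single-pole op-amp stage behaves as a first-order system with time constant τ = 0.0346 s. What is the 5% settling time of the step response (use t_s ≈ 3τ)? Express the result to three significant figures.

t_s ≈ 3τ = 0.104 s.

t_s ≈ 0.104 s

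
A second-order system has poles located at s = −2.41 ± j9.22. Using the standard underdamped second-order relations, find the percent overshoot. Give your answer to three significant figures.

|pole| = ω_n = √(2.41² + 9.22²) = 9.53 rad/s; ζ = cos θ = σ/ω_n = 0.253.
Overshoot: exp(−π·0.253/√(1−0.253²)) = 0.440, i.e. 44.0%.

%OS ≈ 44.0%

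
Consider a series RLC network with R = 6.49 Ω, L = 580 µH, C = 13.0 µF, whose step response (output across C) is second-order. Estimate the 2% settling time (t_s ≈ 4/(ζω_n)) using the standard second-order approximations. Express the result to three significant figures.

For a series RLC circuit (capacitor voltage as output), ω_n = 1/√(LC) = 1/√(580 µH · 13.0 µF) = 11500 rad/s.
ζ = (R/2)·√(C/L) = (6.49/2)·√(13.0 µF/580 µH) = 0.486.
t_s ≈ 4/(ζω_n) = 0.000715 s.

t_s ≈ 0.000715 s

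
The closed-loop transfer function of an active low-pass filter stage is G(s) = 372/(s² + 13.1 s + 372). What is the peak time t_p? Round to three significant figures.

ω_n = √372 = 19.3 rad/s; ζ = 13.1/(2·19.3) = 0.340.
ω_d = ω_n√(1−ζ²) = 18.1 rad/s. Then t_p = π/ω_d = 0.173 s.

t_p ≈ 0.173 s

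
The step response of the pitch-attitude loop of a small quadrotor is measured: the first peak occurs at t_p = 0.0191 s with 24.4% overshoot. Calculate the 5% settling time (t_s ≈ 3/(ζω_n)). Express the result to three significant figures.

ζ from %OS: ζ = |ln 0.244|/√(π²+ln²0.244) = 0.410.
t_p = π/ω_d ⇒ ω_d = 164 rad/s; then ω_n = ω_d/√(1−ζ²) = 180 rad/s.
t_s ≈ 3/(ζω_n) = 3/(0.410·180) = 0.0406 s.

t_s ≈ 0.0406 s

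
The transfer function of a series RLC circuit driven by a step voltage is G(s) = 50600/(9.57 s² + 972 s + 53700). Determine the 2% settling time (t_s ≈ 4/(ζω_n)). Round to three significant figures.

Dividing through by 9.57: denominator becomes s² + 101.6 s + 5611.
So ω_n = √5611 = 74.9 rad/s and ζ = 101.6/(2·74.9) = 0.678.
t_s ≈ 4/(ζω_n) = 0.0788 s.

t_s ≈ 0.0788 s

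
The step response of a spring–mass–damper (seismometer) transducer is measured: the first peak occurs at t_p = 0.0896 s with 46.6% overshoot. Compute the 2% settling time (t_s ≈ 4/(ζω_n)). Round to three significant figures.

The overshoot fixes ζ = −ln(OS)/√(π²+ln²(OS)) = 0.236.
From t_p = π/ω_d, ω_d = π/0.0896 = 35.1 rad/s, so ω_n = ω_d/√(1−ζ²) = 36.1 rad/s.
t_s ≈ 4/(ζω_n) = 4/(0.236·36.1) = 0.469 s.

t_s ≈ 0.469 s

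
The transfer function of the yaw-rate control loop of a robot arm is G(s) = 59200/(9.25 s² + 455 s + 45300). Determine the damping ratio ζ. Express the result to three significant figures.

ζ ≈ 0.351

Dividing through by 9.25: denominator becomes s² + 49.19 s + 4897.
So ω_n = √4897 = 70.0 rad/s and ζ = 49.19/(2·70.0) = 0.351.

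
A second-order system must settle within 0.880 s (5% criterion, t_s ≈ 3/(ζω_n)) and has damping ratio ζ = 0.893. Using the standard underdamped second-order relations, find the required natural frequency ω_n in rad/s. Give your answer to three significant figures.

Rearranging t_s ≈ 3/(ζω_n) gives ω_n = 3/(ζ·t_s) = 3/(0.893 × 0.880) = 3.82 rad/s.

ω_n ≈ 3.82 rad/s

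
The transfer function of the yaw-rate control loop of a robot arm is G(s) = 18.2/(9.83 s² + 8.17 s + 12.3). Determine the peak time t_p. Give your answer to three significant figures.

Dividing through by 9.83: denominator becomes s² + 0.8311 s + 1.251.
So ω_n = √1.251 = 1.12 rad/s and ζ = 0.8311/(2·1.12) = 0.372.
ω_d = ω_n√(1−ζ²) = 1.04 rad/s. t_p = π/ω_d = 3.02 s.

t_p ≈ 3.02 s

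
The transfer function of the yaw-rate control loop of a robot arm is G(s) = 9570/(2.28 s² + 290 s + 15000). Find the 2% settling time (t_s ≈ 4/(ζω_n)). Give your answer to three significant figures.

Dividing through by 2.28: denominator becomes s² + 127.2 s + 6579.
So ω_n = √6579 = 81.1 rad/s and ζ = 127.2/(2·81.1) = 0.784.
t_s ≈ 4/(ζω_n) = 0.0629 s.

t_s ≈ 0.0629 s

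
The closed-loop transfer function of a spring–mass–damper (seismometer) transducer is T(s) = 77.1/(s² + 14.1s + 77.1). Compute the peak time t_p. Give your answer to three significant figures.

t_p ≈ 0.600 s

Matching coefficients with s² + 2ζω_n s + ω_n² gives ω_n² = 77.1 ⇒ ω_n = 8.78 rad/s, and ζ = 14.1/(2ω_n) = 0.803.
ω_d = ω_n√(1−ζ²) = 5.23 rad/s. Then t_p = π/ω_d = 0.600 s.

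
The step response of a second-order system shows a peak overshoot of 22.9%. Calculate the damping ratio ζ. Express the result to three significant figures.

ζ ≈ 0.425

From %OS = 100·exp(−πζ/√(1−ζ²)), invert to get ζ = −ln(OS)/√(π² + ln²(OS)) with OS = 0.229.
−ln 0.229 = 1.474, so ζ = 1.474/√(π² + 2.173) = 0.425.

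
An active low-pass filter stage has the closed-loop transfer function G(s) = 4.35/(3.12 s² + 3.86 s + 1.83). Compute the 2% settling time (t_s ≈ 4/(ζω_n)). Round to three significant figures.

Dividing through by 3.12: denominator becomes s² + 1.237 s + 0.5865.
So ω_n = √0.5865 = 0.766 rad/s and ζ = 1.237/(2·0.766) = 0.808.
t_s ≈ 4/(ζω_n) = 6.47 s.

t_s ≈ 6.47 s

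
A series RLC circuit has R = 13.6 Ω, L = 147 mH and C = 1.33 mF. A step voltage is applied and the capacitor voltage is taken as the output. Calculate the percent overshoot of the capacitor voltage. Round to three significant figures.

%OS ≈ 6.96%

For a series RLC circuit (capacitor voltage as output), ω_n = 1/√(LC) = 1/√(147 mH · 1.33 mF) = 71.5 rad/s.
ζ = (R/2)·√(C/L) = (13.6/2)·√(1.33 mF/147 mH) = 0.647.
%OS = 100 e^{−πζ/√(1−ζ²)} with ζ = 0.647 gives 6.96%.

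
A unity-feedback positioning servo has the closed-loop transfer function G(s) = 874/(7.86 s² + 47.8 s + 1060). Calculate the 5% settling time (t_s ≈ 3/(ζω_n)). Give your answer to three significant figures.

t_s ≈ 0.987 s

Dividing through by 7.86: denominator becomes s² + 6.081 s + 134.9.
So ω_n = √134.9 = 11.6 rad/s and ζ = 6.081/(2·11.6) = 0.262.
t_s ≈ 3/(ζω_n) = 0.987 s.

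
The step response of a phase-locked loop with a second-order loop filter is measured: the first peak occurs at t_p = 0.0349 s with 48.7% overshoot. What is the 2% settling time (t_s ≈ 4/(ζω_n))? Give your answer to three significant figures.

ζ from %OS: ζ = |ln 0.487|/√(π²+ln²0.487) = 0.223.
From t_p = π/ω_d, ω_d = π/0.0349 = 90.0 rad/s, so ω_n = ω_d/√(1−ζ²) = 92.3 rad/s.
t_s ≈ 4/(ζω_n) = 4/(0.223·92.3) = 0.194 s.

t_s ≈ 0.194 s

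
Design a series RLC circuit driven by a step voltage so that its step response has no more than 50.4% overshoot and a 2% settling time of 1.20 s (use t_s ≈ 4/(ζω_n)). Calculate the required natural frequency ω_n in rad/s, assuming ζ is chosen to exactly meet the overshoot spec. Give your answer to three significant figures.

ω_n ≈ 15.6 rad/s

ζ = −ln(OS)/√(π² + (ln OS)²). With OS = 0.504, ln OS = −0.6852 and ζ = 0.6852/3.215 = 0.213.
From t_s ≈ 4/(ζω_n): ω_n = 4/(ζ·t_s) = 4/(0.213·1.20) = 15.6 rad/s.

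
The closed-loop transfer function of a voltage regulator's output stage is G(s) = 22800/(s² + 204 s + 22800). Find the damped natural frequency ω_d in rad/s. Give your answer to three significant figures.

ω_d ≈ 111 rad/s

Comparing the denominator to s² + 2ζω_n s + ω_n²: ω_n = √22800 = 151 rad/s, and 2ζω_n = 204 so ζ = 204/(2·151) = 0.676.
ω_d = 151·√(1 − 0.676²) = 111 rad/s.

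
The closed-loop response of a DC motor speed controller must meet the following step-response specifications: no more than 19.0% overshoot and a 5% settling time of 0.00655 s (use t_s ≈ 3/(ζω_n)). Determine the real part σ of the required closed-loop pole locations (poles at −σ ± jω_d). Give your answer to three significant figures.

σ ≈ 458

The settling-time spec alone fixes σ = ζω_n = 3/t_s = 3/0.00655 = 458.
(Overshoot then fixes ζ = 0.467 and hence ω_d = σ·√(1−ζ²)/ζ = 866 rad/s.)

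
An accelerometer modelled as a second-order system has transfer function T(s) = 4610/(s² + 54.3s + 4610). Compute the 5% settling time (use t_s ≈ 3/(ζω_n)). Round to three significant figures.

t_s ≈ 0.110 s

Comparing the denominator to s² + 2ζω_n s + ω_n²: ω_n = √4610 = 67.9 rad/s, and 2ζω_n = 54.3 so ζ = 54.3/(2·67.9) = 0.400.
t_s ≈ 3/(ζω_n) = 3/(0.400·67.9) = 0.110 s.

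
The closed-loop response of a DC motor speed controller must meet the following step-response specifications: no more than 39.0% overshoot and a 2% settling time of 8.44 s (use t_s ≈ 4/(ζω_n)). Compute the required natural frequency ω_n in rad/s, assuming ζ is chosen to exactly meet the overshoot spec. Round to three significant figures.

ω_n ≈ 1.65 rad/s

Inverting the overshoot relation: ζ = |ln 0.390|/√(π² + ln²0.390) = 0.287.
From t_s ≈ 4/(ζω_n): ω_n = 4/(ζ·t_s) = 4/(0.287·8.44) = 1.65 rad/s.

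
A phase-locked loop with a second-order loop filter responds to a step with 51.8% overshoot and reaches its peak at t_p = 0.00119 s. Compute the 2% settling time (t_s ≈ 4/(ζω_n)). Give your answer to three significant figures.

ζ from %OS: ζ = |ln 0.518|/√(π²+ln²0.518) = 0.205.
t_p = π/ω_d ⇒ ω_d = 2640 rad/s; then ω_n = ω_d/√(1−ζ²) = 2700 rad/s.
t_s ≈ 4/(ζω_n) = 4/(0.205·2700) = 0.00724 s.

t_s ≈ 0.00724 s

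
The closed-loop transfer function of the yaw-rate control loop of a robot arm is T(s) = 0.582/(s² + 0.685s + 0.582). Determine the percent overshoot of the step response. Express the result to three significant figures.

%OS ≈ 20.6%

ω_n = √0.582 = 0.763 rad/s; ζ = 0.685/(2·0.763) = 0.449.
Overshoot: exp(−π·0.449/√(1−0.449²)) = 0.206, i.e. 20.6%.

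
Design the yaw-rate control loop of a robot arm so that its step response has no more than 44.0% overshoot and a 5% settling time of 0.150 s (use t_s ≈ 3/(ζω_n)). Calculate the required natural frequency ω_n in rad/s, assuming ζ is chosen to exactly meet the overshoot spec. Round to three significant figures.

Inverting the overshoot relation: ζ = |ln 0.440|/√(π² + ln²0.440) = 0.253.
From t_s ≈ 3/(ζω_n): ω_n = 3/(ζ·t_s) = 3/(0.253·0.150) = 79.1 rad/s.

ω_n ≈ 79.1 rad/s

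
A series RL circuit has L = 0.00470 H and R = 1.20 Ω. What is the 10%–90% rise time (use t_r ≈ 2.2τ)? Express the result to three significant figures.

τ = L/R = 0.00470/1.20 = 0.00392 s.
t_r ≈ 2.2τ = 0.00862 s.

t_r ≈ 0.00862 s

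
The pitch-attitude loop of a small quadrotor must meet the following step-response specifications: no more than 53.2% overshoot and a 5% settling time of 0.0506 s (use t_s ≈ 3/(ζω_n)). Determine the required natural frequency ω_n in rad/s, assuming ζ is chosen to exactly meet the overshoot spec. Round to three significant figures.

ω_n ≈ 301 rad/s

ζ = −ln(OS)/√(π² + (ln OS)²). With OS = 0.532, ln OS = −0.6311 and ζ = 0.6311/3.204 = 0.197.
Then ω_n = 3/(ζ t_s) = 3/(0.197 × 0.0506) = 301 rad/s.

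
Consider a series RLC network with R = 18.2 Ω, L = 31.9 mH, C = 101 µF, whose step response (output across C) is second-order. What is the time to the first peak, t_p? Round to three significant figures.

For a series RLC circuit (capacitor voltage as output), ω_n = 1/√(LC) = 1/√(31.9 mH · 101 µF) = 557 rad/s.
ζ = (R/2)·√(C/L) = (18.2/2)·√(101 µF/31.9 mH) = 0.512.
The damped frequency ω_d = ω_n√(1−ζ²) = 479 rad/s. t_p = π/ω_d = 0.00656 s.

t_p ≈ 0.00656 s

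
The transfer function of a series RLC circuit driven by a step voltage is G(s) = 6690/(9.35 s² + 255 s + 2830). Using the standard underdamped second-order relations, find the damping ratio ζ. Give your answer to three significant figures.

Dividing through by 9.35: denominator becomes s² + 27.27 s + 302.7.
So ω_n = √302.7 = 17.4 rad/s and ζ = 27.27/(2·17.4) = 0.784.

ζ ≈ 0.784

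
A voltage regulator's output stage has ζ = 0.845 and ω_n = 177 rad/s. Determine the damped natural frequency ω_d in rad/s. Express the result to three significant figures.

ω_d ≈ 94.7 rad/s

ω_d = ω_n√(1−ζ²) = 177·√0.286 = 94.7 rad/s.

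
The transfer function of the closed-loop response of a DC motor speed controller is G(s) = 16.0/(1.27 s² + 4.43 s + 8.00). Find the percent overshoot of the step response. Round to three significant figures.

%OS ≈ 4.80%

Dividing through by 1.27: denominator becomes s² + 3.488 s + 6.299.
So ω_n = √6.299 = 2.51 rad/s and ζ = 3.488/(2·2.51) = 0.695.
%OS = 100·exp(−πζ/√(1−ζ²)) = 4.80%.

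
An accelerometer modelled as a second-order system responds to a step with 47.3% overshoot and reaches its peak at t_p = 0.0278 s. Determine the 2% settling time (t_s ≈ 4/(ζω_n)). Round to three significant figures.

From the overshoot, ζ = −ln(OS)/√(π²+ln²(OS)) = 0.232.
t_p = π/ω_d ⇒ ω_d = 113 rad/s; then ω_n = ω_d/√(1−ζ²) = 116 rad/s.
t_s ≈ 4/(ζω_n) = 4/(0.232·116) = 0.149 s.

t_s ≈ 0.149 s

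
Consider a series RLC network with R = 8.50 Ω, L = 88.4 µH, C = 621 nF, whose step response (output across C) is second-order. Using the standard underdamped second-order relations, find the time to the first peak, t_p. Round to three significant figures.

t_p ≈ 0.0000249 s

For a series RLC circuit (capacitor voltage as output), ω_n = 1/√(LC) = 1/√(88.4 µH · 621 nF) = 135000 rad/s.
ζ = (R/2)·√(C/L) = (8.50/2)·√(621 nF/88.4 µH) = 0.356.
The damped frequency ω_d = ω_n√(1−ζ²) = 126000 rad/s. t_p = π/ω_d = 0.0000249 s.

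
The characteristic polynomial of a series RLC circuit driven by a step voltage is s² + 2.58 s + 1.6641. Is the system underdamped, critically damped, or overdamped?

a² − 4b = 2.58² − 4·1.6641 = 0 (repeated real root); the system is critically damped.

critically damped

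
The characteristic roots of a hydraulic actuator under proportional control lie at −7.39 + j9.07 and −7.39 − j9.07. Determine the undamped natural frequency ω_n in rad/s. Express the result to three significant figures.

ω_n ≈ 11.7 rad/s

The poles are at −σ ± jω_d with σ = 7.39 and ω_d = 9.07, so ω_n = √(σ²+ω_d²) = 11.7 rad/s and ζ = σ/ω_n = 0.632.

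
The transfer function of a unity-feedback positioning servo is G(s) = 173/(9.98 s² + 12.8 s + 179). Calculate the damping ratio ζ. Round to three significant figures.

Dividing through by 9.98: denominator becomes s² + 1.283 s + 17.94.
So ω_n = √17.94 = 4.24 rad/s and ζ = 1.283/(2·4.24) = 0.151.

ζ ≈ 0.151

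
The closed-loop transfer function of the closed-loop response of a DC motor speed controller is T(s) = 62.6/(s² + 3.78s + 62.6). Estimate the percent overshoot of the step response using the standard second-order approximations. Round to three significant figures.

Matching coefficients with s² + 2ζω_n s + ω_n² gives ω_n² = 62.6 ⇒ ω_n = 7.91 rad/s, and ζ = 3.78/(2ω_n) = 0.239.
Overshoot: exp(−π·0.239/√(1−0.239²)) = 0.462, i.e. 46.2%.

%OS ≈ 46.2%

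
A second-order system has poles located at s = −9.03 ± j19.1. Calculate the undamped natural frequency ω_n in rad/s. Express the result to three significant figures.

|pole| = ω_n = √(9.03² + 19.1²) = 21.1 rad/s; ζ = cos θ = σ/ω_n = 0.427.

ω_n ≈ 21.1 rad/s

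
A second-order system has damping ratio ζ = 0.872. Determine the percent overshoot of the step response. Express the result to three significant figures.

%OS ≈ 0.371%

For an underdamped second-order system, %OS = 100·exp(−πζ/√(1−ζ²)).
πζ/√(1−ζ²) = π·0.872/√(1−0.760) = 5.596, so %OS = 100·e^(−5.596) = 0.371%.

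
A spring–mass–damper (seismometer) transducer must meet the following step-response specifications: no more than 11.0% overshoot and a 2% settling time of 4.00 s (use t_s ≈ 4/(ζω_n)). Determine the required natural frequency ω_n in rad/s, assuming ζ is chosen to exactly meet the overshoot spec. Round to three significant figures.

ω_n ≈ 1.74 rad/s

Inverting the overshoot relation: ζ = |ln 0.110|/√(π² + ln²0.110) = 0.575.
From t_s ≈ 4/(ζω_n): ω_n = 4/(ζ·t_s) = 4/(0.575·4.00) = 1.74 rad/s.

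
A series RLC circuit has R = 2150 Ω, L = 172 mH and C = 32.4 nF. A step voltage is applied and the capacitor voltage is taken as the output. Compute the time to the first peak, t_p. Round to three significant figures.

t_p ≈ 0.000265 s

For a series RLC circuit (capacitor voltage as output), ω_n = 1/√(LC) = 1/√(172 mH · 32.4 nF) = 13400 rad/s.
ζ = (R/2)·√(C/L) = (2150/2)·√(32.4 nF/172 mH) = 0.467.
ω_d = 13400·√(1 − 0.467²) = 11800 rad/s. t_p = π/ω_d = 0.000265 s.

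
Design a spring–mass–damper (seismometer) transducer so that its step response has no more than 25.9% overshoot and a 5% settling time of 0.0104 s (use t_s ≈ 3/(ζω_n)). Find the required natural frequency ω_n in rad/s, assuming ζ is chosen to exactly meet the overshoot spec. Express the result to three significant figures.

ω_n ≈ 730 rad/s

From %OS = 100·exp(−πζ/√(1−ζ²)), invert to get ζ = −ln(OS)/√(π² + ln²(OS)) with OS = 0.259.
−ln 0.259 = 1.351, so ζ = 1.351/√(π² + 1.825) = 0.395.
From t_s ≈ 3/(ζω_n): ω_n = 3/(ζ·t_s) = 3/(0.395·0.0104) = 730 rad/s.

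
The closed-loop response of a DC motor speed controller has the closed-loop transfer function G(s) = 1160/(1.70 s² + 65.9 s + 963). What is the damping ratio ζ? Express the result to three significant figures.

ζ ≈ 0.814

Dividing through by 1.70: denominator becomes s² + 38.76 s + 566.5.
So ω_n = √566.5 = 23.8 rad/s and ζ = 38.76/(2·23.8) = 0.814.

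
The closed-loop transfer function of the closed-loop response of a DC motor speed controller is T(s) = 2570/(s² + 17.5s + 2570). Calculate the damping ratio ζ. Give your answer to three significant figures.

ω_n = √2570 = 50.7 rad/s; ζ = 17.5/(2·50.7) = 0.173.

ζ ≈ 0.173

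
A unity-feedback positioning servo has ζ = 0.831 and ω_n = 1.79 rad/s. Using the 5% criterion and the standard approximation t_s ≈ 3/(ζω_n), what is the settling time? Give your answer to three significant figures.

t_s ≈ 2.02 s

t_s ≈ 3/(ζω_n) = 3/(0.831 × 1.79) = 2.02 s.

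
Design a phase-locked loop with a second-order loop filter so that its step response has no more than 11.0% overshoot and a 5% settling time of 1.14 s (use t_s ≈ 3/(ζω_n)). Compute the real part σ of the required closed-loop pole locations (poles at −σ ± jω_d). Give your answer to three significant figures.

σ ≈ 2.63

The settling-time spec alone fixes σ = ζω_n = 3/t_s = 3/1.14 = 2.63.
(Overshoot then fixes ζ = 0.575 and hence ω_d = σ·√(1−ζ²)/ζ = 3.75 rad/s.)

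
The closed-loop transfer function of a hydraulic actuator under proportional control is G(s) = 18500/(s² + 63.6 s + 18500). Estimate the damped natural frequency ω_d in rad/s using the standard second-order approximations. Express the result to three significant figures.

Comparing the denominator to s² + 2ζω_n s + ω_n²: ω_n = √18500 = 136 rad/s, and 2ζω_n = 63.6 so ζ = 63.6/(2·136) = 0.234.
The damped frequency ω_d = ω_n√(1−ζ²) = 132 rad/s.

ω_d ≈ 132 rad/s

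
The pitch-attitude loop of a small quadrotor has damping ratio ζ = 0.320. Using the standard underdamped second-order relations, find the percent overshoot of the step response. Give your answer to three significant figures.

For an underdamped second-order system, %OS = 100·exp(−πζ/√(1−ζ²)).
πζ/√(1−ζ²) = π·0.320/√(1−0.102) = 1.061, so %OS = 100·e^(−1.061) = 34.6%.

%OS ≈ 34.6%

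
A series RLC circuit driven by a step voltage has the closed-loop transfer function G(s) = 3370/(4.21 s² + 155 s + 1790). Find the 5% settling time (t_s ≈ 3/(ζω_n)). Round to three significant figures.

Dividing through by 4.21: denominator becomes s² + 36.82 s + 425.2.
So ω_n = √425.2 = 20.6 rad/s and ζ = 36.82/(2·20.6) = 0.893.
t_s ≈ 3/(ζω_n) = 0.163 s.

t_s ≈ 0.163 s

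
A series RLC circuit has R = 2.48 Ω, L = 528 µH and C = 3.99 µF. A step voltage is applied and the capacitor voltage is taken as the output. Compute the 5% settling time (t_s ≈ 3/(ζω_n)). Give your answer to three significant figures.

t_s ≈ 0.00128 s

For a series RLC circuit (capacitor voltage as output), ω_n = 1/√(LC) = 1/√(528 µH · 3.99 µF) = 21800 rad/s.
ζ = (R/2)·√(C/L) = (2.48/2)·√(3.99 µF/528 µH) = 0.108.
t_s ≈ 3/(ζω_n) = 0.00128 s.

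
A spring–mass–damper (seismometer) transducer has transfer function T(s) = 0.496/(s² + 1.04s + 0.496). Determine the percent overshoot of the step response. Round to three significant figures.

%OS ≈ 3.21%

Comparing the denominator to s² + 2ζω_n s + ω_n²: ω_n = √0.496 = 0.704 rad/s, and 2ζω_n = 1.04 so ζ = 1.04/(2·0.704) = 0.738.
Overshoot: exp(−π·0.738/√(1−0.738²)) = 0.0321, i.e. 3.21%.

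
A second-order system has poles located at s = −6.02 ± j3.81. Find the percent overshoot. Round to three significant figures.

With σ = 6.02, ω_d = 3.81: ω_n = √(σ²+ω_d²) = 7.12 rad/s, ζ = σ/ω_n = 0.845.
%OS = 100·exp(−πζ/√(1−ζ²)) = 0.699%.

%OS ≈ 0.699%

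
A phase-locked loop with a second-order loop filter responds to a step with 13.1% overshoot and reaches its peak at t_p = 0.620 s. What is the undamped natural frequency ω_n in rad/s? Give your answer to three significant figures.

From the overshoot, ζ = −ln(OS)/√(π²+ln²(OS)) = 0.543.
From t_p = π/ω_d, ω_d = π/0.620 = 5.07 rad/s, so ω_n = ω_d/√(1−ζ²) = 6.04 rad/s.

ω_n ≈ 6.04 rad/s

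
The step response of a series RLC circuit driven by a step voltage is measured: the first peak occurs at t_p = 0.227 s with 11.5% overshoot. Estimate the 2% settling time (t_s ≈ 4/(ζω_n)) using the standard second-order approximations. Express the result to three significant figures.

From the overshoot, ζ = −ln(OS)/√(π²+ln²(OS)) = 0.567.
t_p = π/ω_d ⇒ ω_d = 13.8 rad/s; then ω_n = ω_d/√(1−ζ²) = 16.8 rad/s.
t_s ≈ 4/(ζω_n) = 4/(0.567·16.8) = 0.420 s.

t_s ≈ 0.420 s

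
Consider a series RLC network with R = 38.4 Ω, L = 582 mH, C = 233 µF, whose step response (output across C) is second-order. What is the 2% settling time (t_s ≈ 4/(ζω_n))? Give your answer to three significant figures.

t_s ≈ 0.121 s

For a series RLC circuit (capacitor voltage as output), ω_n = 1/√(LC) = 1/√(582 mH · 233 µF) = 85.9 rad/s.
ζ = (R/2)·√(C/L) = (38.4/2)·√(233 µF/582 mH) = 0.384.
t_s ≈ 4/(ζω_n) = 0.121 s.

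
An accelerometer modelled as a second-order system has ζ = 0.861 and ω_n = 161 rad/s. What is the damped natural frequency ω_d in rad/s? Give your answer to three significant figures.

ω_d ≈ 81.9 rad/s

ω_d = ω_n√(1−ζ²) = 161·√0.259 = 81.9 rad/s.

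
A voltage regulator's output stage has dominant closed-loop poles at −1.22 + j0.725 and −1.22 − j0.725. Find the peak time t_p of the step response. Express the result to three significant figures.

t_p = π/ω_d with ω_d = 0.725 (the imaginary part), so t_p = 4.33 s.

t_p ≈ 4.33 s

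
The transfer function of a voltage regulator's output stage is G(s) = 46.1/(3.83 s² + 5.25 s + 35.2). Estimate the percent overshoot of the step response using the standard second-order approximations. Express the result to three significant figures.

Dividing through by 3.83: denominator becomes s² + 1.371 s + 9.191.
So ω_n = √9.191 = 3.03 rad/s and ζ = 1.371/(2·3.03) = 0.226.
%OS = 100·exp(−πζ/√(1−ζ²)) = 48.2%.

%OS ≈ 48.2%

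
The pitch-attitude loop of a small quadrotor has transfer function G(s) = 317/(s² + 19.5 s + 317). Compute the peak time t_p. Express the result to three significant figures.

t_p ≈ 0.211 s

Matching coefficients with s² + 2ζω_n s + ω_n² gives ω_n² = 317 ⇒ ω_n = 17.8 rad/s, and ζ = 19.5/(2ω_n) = 0.548.
ω_d = 17.8·√(1 − 0.548²) = 14.9 rad/s. Then t_p = π/ω_d = 0.211 s.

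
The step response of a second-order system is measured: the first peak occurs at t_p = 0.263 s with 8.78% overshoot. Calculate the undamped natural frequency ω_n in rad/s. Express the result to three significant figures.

ω_n ≈ 15.1 rad/s

The overshoot fixes ζ = −ln(OS)/√(π²+ln²(OS)) = 0.612.
t_p = π/ω_d ⇒ ω_d = 11.9 rad/s; then ω_n = ω_d/√(1−ζ²) = 15.1 rad/s.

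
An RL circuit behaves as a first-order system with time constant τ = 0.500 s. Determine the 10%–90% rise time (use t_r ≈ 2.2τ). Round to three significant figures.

t_r ≈ 2.2τ = 1.10 s.

t_r ≈ 1.10 s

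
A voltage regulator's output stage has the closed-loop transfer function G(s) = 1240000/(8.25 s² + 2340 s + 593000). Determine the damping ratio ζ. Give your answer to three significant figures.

ζ ≈ 0.529

Dividing through by 8.25: denominator becomes s² + 283.6 s + 71880.
So ω_n = √71880 = 268 rad/s and ζ = 283.6/(2·268) = 0.529.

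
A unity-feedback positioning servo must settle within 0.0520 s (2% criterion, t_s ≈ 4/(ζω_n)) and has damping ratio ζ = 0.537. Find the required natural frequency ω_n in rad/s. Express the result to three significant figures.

Rearranging t_s ≈ 4/(ζω_n) gives ω_n = 4/(ζ·t_s) = 4/(0.537 × 0.0520) = 143 rad/s.

ω_n ≈ 143 rad/s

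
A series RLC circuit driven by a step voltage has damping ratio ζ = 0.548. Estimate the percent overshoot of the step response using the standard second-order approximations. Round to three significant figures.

For an underdamped second-order system, %OS = 100·exp(−πζ/√(1−ζ²)).
πζ/√(1−ζ²) = π·0.548/√(1−0.300) = 2.058, so %OS = 100·e^(−2.058) = 12.8%.

%OS ≈ 12.8%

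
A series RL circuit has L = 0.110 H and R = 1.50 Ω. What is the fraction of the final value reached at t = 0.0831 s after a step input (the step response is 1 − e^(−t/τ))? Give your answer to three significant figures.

τ = L/R = 0.110/1.50 = 0.0733 s.
y(t)/y_∞ = 1 − e^(−t/τ) = 1 − e^(−0.0831/0.0733) = 1 − e^(−1.13) = 0.678.

y/y_∞ ≈ 0.678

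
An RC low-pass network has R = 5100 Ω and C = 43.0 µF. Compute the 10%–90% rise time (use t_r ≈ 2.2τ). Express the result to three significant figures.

τ = RC = 5100 × 43.0 µF = 0.219 s.
t_r ≈ 2.2τ = 0.482 s.

t_r ≈ 0.482 s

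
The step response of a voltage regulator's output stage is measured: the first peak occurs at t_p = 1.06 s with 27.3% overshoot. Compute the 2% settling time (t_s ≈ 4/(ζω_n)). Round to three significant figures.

The overshoot fixes ζ = −ln(OS)/√(π²+ln²(OS)) = 0.382.
From t_p = π/ω_d, ω_d = π/1.06 = 2.96 rad/s, so ω_n = ω_d/√(1−ζ²) = 3.21 rad/s.
t_s ≈ 4/(ζω_n) = 4/(0.382·3.21) = 3.27 s.

t_s ≈ 3.27 s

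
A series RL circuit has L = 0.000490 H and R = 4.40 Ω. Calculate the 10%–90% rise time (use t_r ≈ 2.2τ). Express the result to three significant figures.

t_r ≈ 0.000245 s

τ = L/R = 0.000490/4.40 = 0.000111 s.
t_r ≈ 2.2τ = 0.000245 s.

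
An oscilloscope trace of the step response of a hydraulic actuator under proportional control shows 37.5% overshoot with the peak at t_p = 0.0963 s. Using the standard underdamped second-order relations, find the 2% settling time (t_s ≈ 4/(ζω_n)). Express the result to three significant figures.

ζ from %OS: ζ = |ln 0.375|/√(π²+ln²0.375) = 0.298.
t_p = π/ω_d ⇒ ω_d = 32.6 rad/s; then ω_n = ω_d/√(1−ζ²) = 34.2 rad/s.
t_s ≈ 4/(ζω_n) = 4/(0.298·34.2) = 0.393 s.

t_s ≈ 0.393 s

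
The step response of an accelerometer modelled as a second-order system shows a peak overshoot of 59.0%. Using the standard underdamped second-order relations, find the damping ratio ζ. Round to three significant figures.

From %OS = 100·exp(−πζ/√(1−ζ²)), invert to get ζ = −ln(OS)/√(π² + ln²(OS)) with OS = 0.590.
−ln 0.590 = 0.5276, so ζ = 0.5276/√(π² + 0.2784) = 0.166.

ζ ≈ 0.166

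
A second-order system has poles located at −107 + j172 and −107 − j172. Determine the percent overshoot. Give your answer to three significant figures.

The poles are at −σ ± jω_d with σ = 107 and ω_d = 172, so ω_n = √(σ²+ω_d²) = 203 rad/s and ζ = σ/ω_n = 0.528.
%OS = 100 e^{−πζ/√(1−ζ²)} with ζ = 0.528 gives 14.2%.

%OS ≈ 14.2%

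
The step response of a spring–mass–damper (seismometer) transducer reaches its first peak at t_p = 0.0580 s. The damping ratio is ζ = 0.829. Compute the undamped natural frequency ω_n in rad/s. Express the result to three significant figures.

Peak time t_p = π/ω_d, so ω_d = π/t_p = π/0.0580 = 54.2 rad/s.
ω_n = ω_d/√(1−ζ²) = 54.2/√0.313 = 96.9 rad/s.

ω_n ≈ 96.9 rad/s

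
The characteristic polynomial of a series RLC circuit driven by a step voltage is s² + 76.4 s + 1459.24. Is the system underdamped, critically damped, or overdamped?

critically damped

a² − 4b = 76.4² − 4·1459.24 = 0 (repeated real root); the system is critically damped.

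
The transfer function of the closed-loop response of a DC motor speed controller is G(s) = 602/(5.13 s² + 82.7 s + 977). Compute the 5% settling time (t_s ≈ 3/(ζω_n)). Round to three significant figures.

t_s ≈ 0.372 s

Dividing through by 5.13: denominator becomes s² + 16.12 s + 190.4.
So ω_n = √190.4 = 13.8 rad/s and ζ = 16.12/(2·13.8) = 0.584.
t_s ≈ 3/(ζω_n) = 0.372 s.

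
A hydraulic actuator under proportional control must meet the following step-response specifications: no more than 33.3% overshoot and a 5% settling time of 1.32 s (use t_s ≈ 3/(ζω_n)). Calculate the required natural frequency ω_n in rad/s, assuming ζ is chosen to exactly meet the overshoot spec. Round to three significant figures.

ω_n ≈ 6.88 rad/s

ζ = −ln(OS)/√(π² + (ln OS)²). With OS = 0.333, ln OS = −1.100 and ζ = 1.100/3.328 = 0.330.
From t_s ≈ 3/(ζω_n): ω_n = 3/(ζ·t_s) = 3/(0.330·1.32) = 6.88 rad/s.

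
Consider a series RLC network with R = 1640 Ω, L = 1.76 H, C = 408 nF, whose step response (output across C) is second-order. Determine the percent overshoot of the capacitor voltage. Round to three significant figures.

%OS ≈ 25.9%

For a series RLC circuit (capacitor voltage as output), ω_n = 1/√(LC) = 1/√(1.76 H · 408 nF) = 1180 rad/s.
ζ = (R/2)·√(C/L) = (1640/2)·√(408 nF/1.76 H) = 0.395.
%OS = 100·exp(−πζ/√(1−ζ²)) = 25.9%.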